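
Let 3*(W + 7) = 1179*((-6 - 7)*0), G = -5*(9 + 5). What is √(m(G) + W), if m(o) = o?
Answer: I*√77 ≈ 8.775*I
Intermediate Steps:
G = -70 (G = -5*14 = -70)
W = -7 (W = -7 + (1179*((-6 - 7)*0))/3 = -7 + (1179*(-13*0))/3 = -7 + (1179*0)/3 = -7 + (⅓)*0 = -7 + 0 = -7)
√(m(G) + W) = √(-70 - 7) = √(-77) = I*√77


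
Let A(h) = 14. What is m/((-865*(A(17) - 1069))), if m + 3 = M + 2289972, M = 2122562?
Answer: 4412531/912575 ≈ 4.8353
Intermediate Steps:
m = 4412531 (m = -3 + (2122562 + 2289972) = -3 + 4412534 = 4412531)
m/((-865*(A(17) - 1069))) = 4412531/((-865*(14 - 1069))) = 4412531/((-865*(-1055))) = 4412531/912575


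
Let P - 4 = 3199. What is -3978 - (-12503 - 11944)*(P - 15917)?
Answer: -310823136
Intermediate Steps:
P = 3203 (P = 4 + 3199 = 3203)
-3978 - (-12503 - 11944)*(P - 15917) = -3978 - (-12503 - 11944)*(3203 - 15917) = -3978 - (-24447)*(-12714) = -3978 - 1*310819158 = -3978 - 310819158 = -310823136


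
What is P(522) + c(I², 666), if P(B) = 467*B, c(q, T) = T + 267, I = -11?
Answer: 244707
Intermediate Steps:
c(q, T) = 267 + T
P(522) + c(I², 666) = 467*522 + (267 + 666) = 243774 + 933 = 244707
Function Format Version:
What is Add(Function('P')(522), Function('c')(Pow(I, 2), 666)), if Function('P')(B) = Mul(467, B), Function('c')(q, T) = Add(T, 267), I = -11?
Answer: 244707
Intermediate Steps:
Function('c')(q, T) = Add(267, T)
Add(Function('P')(522), Function('c')(Pow(I, 2), 666)) = Add(Mul(467, 522), Add(267, 666)) = Add(243774, 933) = 244707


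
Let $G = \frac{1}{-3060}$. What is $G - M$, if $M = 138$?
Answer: $- \frac{422281}{3060} \approx -138.0$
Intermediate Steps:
$G = - \frac{1}{3060} \approx -0.0003268$
$G - M = - \frac{1}{3060} - 138 = - \frac{422281}{3060}$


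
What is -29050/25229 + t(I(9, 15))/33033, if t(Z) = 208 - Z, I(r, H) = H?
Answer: -954739453/833389557 ≈ -1.1456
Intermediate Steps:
-29050/25229 + t(I(9, 15))/33033 = -29050/25229 + (208 - 1*15)/33033 = -29050*1/25229 + (208 - 15)*(1/33033) = -29050/25229 + 193*(1/33033) = -29050/25229 + 193/33033 = -954739453/833389557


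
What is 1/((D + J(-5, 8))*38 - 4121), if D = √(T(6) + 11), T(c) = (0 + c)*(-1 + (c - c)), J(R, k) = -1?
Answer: -4159/17290061 - 38*√5/17290061 ≈ -0.00024546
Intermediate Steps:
T(c) = -c (T(c) = c*(-1 + 0) = c*(-1) = -c)
D = √5 (D = √(-1*6 + 11) = √(-6 + 11) = √5 ≈ 2.2361)
1/((D + J(-5, 8))*38 - 4121) = 1/((√5 - 1)*38 - 4121) = 1/((-1 + √5)*38 - 4121) = 1/((-38 + 38*√5) - 4121) = 1/(-4159 + 38*√5)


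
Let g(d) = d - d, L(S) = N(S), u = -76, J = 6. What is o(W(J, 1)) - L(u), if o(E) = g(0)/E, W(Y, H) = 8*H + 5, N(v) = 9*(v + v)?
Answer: 1368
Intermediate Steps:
N(v) = 18*v (N(v) = 9*(2*v) = 18*v)
L(S) = 18*S
g(d) = 0
W(Y, H) = 5 + 8*H
o(E) = 0 (o(E) = 0/E = 0)
o(W(J, 1)) - L(u) = 0 - 18*(-76) = 0 - 1*(-1368) = 0 + 1368 = 1368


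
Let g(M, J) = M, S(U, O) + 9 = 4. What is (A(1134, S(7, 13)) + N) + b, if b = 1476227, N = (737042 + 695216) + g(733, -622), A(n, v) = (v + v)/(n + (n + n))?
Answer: 4948579813/1701 ≈ 2.9092e+6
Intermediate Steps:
S(U, O) = -5 (S(U, O) = -9 + 4 = -5)
A(n, v) = 2*v/(3*n) (A(n, v) = (2*v)/(n + 2*n) = (2*v)/((3*n)) = (2*v)*(1/(3*n)) = 2*v/(3*n))
N = 1432991 (N = (737042 + 695216) + 733 = 1432258 + 733 = 1432991)
(A(1134, S(7, 13)) + N) + b = ((2/3)*(-5)/1134 + 1432991) + 1476227 = ((2/3)*(-5)*(1/1134) + 1432991) + 1476227 = (-5/1701 + 1432991) + 1476227 = 2437517686/1701 + 1476227 = 4948579813/1701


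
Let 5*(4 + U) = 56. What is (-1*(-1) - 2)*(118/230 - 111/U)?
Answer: 20567/1380 ≈ 14.904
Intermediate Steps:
U = 36/5 (U = -4 + (⅕)*56 = -4 + 56/5 = 36/5 ≈ 7.2000)
(-1*(-1) - 2)*(118/230 - 111/U) = (-1*(-1) - 2)*(118/230 - 111/36/5) = (1 - 2)*(118*(1/230) - 111*5/36) = -(59/115 - 185/12) = -1*(-20567/1380) = 20567/1380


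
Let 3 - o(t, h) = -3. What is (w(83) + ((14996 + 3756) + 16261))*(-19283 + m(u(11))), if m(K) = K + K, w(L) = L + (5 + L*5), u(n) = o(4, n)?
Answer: -684428836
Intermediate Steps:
o(t, h) = 6 (o(t, h) = 3 - 1*(-3) = 3 + 3 = 6)
u(n) = 6
w(L) = 5 + 6*L (w(L) = L + (5 + 5*L) = 5 + 6*L)
m(K) = 2*K
(w(83) + ((14996 + 3756) + 16261))*(-19283 + m(u(11))) = ((5 + 6*83) + ((14996 + 3756) + 16261))*(-19283 + 2*6) = ((5 + 498) + (18752 + 16261))*(-19283 + 12) = (503 + 35013)*(-19271) = 35516*(-19271) = -684428836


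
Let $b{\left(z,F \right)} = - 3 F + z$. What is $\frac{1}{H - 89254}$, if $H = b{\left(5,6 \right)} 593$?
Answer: $- \frac{1}{96963} \approx -1.0313 \cdot 10^{-5}$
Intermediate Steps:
$b{\left(z,F \right)} = z - 3 F$
$H = -7709$ ($H = \left(5 - 18\right) 593 = \left(-13\right) 593 = -7709$)
$\frac{1}{H - 89254} = \frac{1}{-7709 - 89254} = \frac{1}{-96963} = - \frac{1}{96963}$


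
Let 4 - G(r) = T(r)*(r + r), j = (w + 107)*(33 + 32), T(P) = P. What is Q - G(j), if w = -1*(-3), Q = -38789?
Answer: 102206207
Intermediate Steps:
w = 3
j = 7150 (j = (3 + 107)*(33 + 32) = 110*65 = 7150)
G(r) = 4 - 2*r² (G(r) = 4 - r*(r + r) = 4 - r*2*r = 4 - 2*r²)
Q - G(j) = -38789 - (4 - 2*7150²) = -38789 - (4 - 2*51122500) = -38789 - (4 - 102245000) = -38789 - 1*(-102244996) = -38789 + 102244996 = 102206207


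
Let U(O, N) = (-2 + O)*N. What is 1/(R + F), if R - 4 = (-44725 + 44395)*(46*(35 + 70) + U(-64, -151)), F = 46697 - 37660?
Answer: -1/4873639 ≈ -2.0519e-7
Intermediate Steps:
U(O, N) = N*(-2 + O)
F = 9037
R = -4882676 (R = 4 + (-44725 + 44395)*(46*(35 + 70) - 151*(-2 - 64)) = 4 - 330*(46*105 - 151*(-66)) = 4 - 330*(4830 + 9966) = 4 - 330*14796 = 4 - 4882680 = -4882676)
1/(R + F) = 1/(-4882676 + 9037) = 1/(-4873639) = -1/4873639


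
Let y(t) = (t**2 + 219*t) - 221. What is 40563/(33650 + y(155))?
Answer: 40563/91399 ≈ 0.44380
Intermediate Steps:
y(t) = -221 + t**2 + 219*t
40563/(33650 + y(155)) = 40563/(33650 + (-221 + 155**2 + 219*155)) = 40563/(33650 + (-221 + 24025 + 33945)) = 40563/(33650 + 57749) = 40563/91399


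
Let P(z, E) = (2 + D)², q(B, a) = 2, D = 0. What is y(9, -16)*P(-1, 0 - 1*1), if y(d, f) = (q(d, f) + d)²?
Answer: 484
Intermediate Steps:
P(z, E) = 4 (P(z, E) = (2 + 0)² = 2² = 4)
y(d, f) = (2 + d)²
y(9, -16)*P(-1, 0 - 1*1) = (2 + 9)²*4 = 11²*4 = 121*4 = 484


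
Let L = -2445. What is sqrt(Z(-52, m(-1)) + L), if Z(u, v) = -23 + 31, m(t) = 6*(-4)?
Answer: I*sqrt(2437) ≈ 49.366*I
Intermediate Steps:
m(t) = -24
Z(u, v) = 8
sqrt(Z(-52, m(-1)) + L) = sqrt(8 - 2445) = sqrt(-2437) = I*sqrt(2437)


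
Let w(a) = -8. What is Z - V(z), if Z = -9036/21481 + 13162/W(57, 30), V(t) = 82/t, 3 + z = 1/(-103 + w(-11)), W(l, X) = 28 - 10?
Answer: 24474458158/32285943 ≈ 758.05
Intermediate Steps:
W(l, X) = 18
z = -334/111 (z = -3 + 1/(-103 - 8) = -3 + 1/(-111) = -3 - 1/111 = -334/111 ≈ -3.0090)
Z = 141285137/193329 (Z = -9036/21481 + 13162/18 = -9036*1/21481 + 13162*(1/18) = -9036/21481 + 6581/9 = 141285137/193329 ≈ 730.80)
Z - V(z) = 141285137/193329 - 82/(-334/111) = 141285137/193329 - 82*(-111)/334 = 141285137/193329 - 1*(-4551/167) = 141285137/193329 + 4551/167 = 24474458158/32285943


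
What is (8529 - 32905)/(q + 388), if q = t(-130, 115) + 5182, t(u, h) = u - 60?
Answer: -6094/1345 ≈ -4.5309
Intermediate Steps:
t(u, h) = -60 + u
q = 4992 (q = (-60 - 130) + 5182 = -190 + 5182 = 4992)
(8529 - 32905)/(q + 388) = (8529 - 32905)/(4992 + 388) = -24376/5380 = -24376*1/5380 = -6094/1345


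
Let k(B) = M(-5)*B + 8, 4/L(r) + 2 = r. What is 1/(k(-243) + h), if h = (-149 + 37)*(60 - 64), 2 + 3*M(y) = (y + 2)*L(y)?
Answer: 7/3354 ≈ 0.0020871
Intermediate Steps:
L(r) = 4/(-2 + r)
M(y) = -2/3 + 4*(2 + y)/(3*(-2 + y)) (M(y) = -2/3 + ((y + 2)*(4/(-2 + y)))/3 = -2/3 + ((2 + y)*(4/(-2 + y)))/3 = -2/3 + (4*(2 + y)/(-2 + y))/3 = -2/3 + 4*(2 + y)/(3*(-2 + y)))
h = 448 (h = -112*(-4) = 448)
k(B) = 8 - 2*B/21 (k(B) = (2*(6 - 5)/(3*(-2 - 5)))*B + 8 = ((2/3)*1/(-7))*B + 8 = ((2/3)*(-1/7)*1)*B + 8 = -2*B/21 + 8 = 8 - 2*B/21)
1/(k(-243) + h) = 1/((8 - 2/21*(-243)) + 448) = 1/((8 + 162/7) + 448) = 1/(218/7 + 448) = 1/(3354/7) = 7/3354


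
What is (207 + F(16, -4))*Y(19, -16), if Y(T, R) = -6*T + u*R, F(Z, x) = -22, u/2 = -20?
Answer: 97310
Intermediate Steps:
u = -40 (u = 2*(-20) = -40)
Y(T, R) = -40*R - 6*T (Y(T, R) = -6*T - 40*R = -40*R - 6*T)
(207 + F(16, -4))*Y(19, -16) = (207 - 22)*(-40*(-16) - 6*19) = 185*(640 - 114) = 185*526 = 97310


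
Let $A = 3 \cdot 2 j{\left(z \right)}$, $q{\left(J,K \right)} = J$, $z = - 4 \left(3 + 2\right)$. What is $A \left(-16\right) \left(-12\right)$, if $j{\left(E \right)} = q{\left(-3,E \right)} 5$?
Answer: $-17280$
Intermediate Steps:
$z = -20$ ($z = \left(-4\right) 5 = -20$)
$j{\left(E \right)} = -15$ ($j{\left(E \right)} = \left(-3\right) 5 = -15$)
$A = -90$ ($A = 3 \cdot 2 \left(-15\right) = 6 \left(-15\right) = -90$)
$A \left(-16\right) \left(-12\right) = \left(-90\right) \left(-16\right) \left(-12\right) = 1440 \left(-12\right) = -17280$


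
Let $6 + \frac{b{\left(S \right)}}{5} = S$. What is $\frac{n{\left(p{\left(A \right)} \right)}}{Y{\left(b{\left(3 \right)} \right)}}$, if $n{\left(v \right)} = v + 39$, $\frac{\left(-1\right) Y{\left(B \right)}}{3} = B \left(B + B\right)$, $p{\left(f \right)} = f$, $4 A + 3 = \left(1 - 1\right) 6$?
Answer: $- \frac{17}{600} \approx -0.028333$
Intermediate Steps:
$b{\left(S \right)} = -30 + 5 S$
$A = - \frac{3}{4}$ ($A = - \frac{3}{4} + \frac{\left(1 - 1\right) 6}{4} = - \frac{3}{4} + \frac{0 \cdot 6}{4} = - \frac{3}{4} + \frac{1}{4} \cdot 0 = - \frac{3}{4} + 0 = - \frac{3}{4} \approx -0.75$)
$Y{\left(B \right)} = - 6 B^{2}$ ($Y{\left(B \right)} = - 3 B \left(B + B\right) = - 3 B 2 B = - 3 \cdot 2 B^{2} = - 6 B^{2}$)
$n{\left(v \right)} = 39 + v$
$\frac{n{\left(p{\left(A \right)} \right)}}{Y{\left(b{\left(3 \right)} \right)}} = \frac{39 - \frac{3}{4}}{\left(-6\right) \left(-30 + 5 \cdot 3\right)^{2}} = \frac{153}{4 \left(- 6 \left(-30 + 15\right)^{2}\right)} = \frac{153}{4 \left(- 6 \left(-15\right)^{2}\right)} = \frac{153}{4 \left(\left(-6\right) 225\right)} = \frac{153}{4 \left(-1350\right)} = \frac{153}{4} \left(- \frac{1}{1350}\right) = - \frac{17}{600}$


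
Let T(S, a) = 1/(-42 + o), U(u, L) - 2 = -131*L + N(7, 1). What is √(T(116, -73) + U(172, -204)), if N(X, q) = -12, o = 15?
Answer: √2163831/9 ≈ 163.44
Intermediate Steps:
U(u, L) = -10 - 131*L (U(u, L) = 2 + (-131*L - 12) = 2 + (-12 - 131*L) = -10 - 131*L)
T(S, a) = -1/27 (T(S, a) = 1/(-42 + 15) = 1/(-27) = -1/27)
√(T(116, -73) + U(172, -204)) = √(-1/27 + (-10 - 131*(-204))) = √(-1/27 + (-10 + 26724)) = √(-1/27 + 26714) = √(721277/27) = √2163831/9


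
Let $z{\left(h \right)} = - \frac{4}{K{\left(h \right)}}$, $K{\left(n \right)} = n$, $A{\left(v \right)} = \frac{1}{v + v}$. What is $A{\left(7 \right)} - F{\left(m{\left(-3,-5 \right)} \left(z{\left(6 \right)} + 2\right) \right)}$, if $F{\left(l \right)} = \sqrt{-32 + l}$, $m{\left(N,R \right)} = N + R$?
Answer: $\frac{1}{14} - \frac{8 i \sqrt{6}}{3} \approx 0.071429 - 6.532 i$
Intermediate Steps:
$A{\left(v \right)} = \frac{1}{2 v}$
$z{\left(h \right)} = - \frac{4}{h}$
$A{\left(7 \right)} - F{\left(m{\left(-3,-5 \right)} \left(z{\left(6 \right)} + 2\right) \right)} = \frac{1}{2 \cdot 7} - \sqrt{-32 + \left(-3 - 5\right) \left(- \frac{4}{6} + 2\right)} = \frac{1}{2} \cdot \frac{1}{7} - \sqrt{-32 - 8 \left(\left(-4\right) \frac{1}{6} + 2\right)} = \frac{1}{14} - \sqrt{-32 - 8 \left(- \frac{2}{3} + 2\right)} = \frac{1}{14} - \sqrt{-32 - \frac{32}{3}} = \frac{1}{14} - \sqrt{- \frac{128}{3}} = \frac{1}{14} - \frac{8 i \sqrt{6}}{3}$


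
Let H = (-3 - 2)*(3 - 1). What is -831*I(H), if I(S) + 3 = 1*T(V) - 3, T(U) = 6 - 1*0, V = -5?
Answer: 0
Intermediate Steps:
T(U) = 6 (T(U) = 6 + 0 = 6)
H = -10 (H = -5*2 = -10)
I(S) = 0 (I(S) = -3 + (1*6 - 3) = -3 + (6 - 3) = -3 + 3 = 0)
-831*I(H) = -831*0 = 0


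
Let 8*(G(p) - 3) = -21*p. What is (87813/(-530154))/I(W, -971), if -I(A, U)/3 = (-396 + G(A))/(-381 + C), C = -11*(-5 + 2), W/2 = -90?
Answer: -1131812/4683027 ≈ -0.24168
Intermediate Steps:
W = -180 (W = 2*(-90) = -180)
G(p) = 3 - 21*p/8 (G(p) = 3 + (-21*p)/8 = 3 - 21*p/8)
C = 33 (C = -11*(-3) = 33)
I(A, U) = -393/116 - 21*A/928 (I(A, U) = -3*(-396 + (3 - 21*A/8))/(-381 + 33) = -3*(-393 - 21*A/8)/(-348) = -3*(-393 - 21*A/8)*(-1)/348 = -3*(131/116 + 7*A/928) = -393/116 - 21*A/928)
(87813/(-530154))/I(W, -971) = (87813/(-530154))/(-393/116 - 21/928*(-180)) = (87813*(-1/530154))/(-393/116 + 945/232) = -9757/(58906*159/232) = -9757/58906*232/159 = -1131812/4683027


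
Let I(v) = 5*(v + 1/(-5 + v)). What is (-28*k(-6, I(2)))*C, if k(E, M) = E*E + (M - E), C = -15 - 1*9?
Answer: 33824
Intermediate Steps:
C = -24 (C = -15 - 9 = -24)
I(v) = 5*v + 5/(-5 + v)
k(E, M) = M + E**2 - E (k(E, M) = E**2 + (M - E) = M + E**2 - E)
(-28*k(-6, I(2)))*C = -28*(5*(1 + 2**2 - 5*2)/(-5 + 2) + (-6)**2 - 1*(-6))*(-24) = -28*(5*(1 + 4 - 10)/(-3) + 36 + 6)*(-24) = -28*(5*(-1/3)*(-5) + 36 + 6)*(-24) = -28*(25/3 + 36 + 6)*(-24) = -28*151/3*(-24) = -4228/3*(-24) = 33824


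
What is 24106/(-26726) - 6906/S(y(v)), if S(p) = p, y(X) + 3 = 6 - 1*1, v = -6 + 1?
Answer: -46154492/13363 ≈ -3453.9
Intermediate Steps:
v = -5
y(X) = 2 (y(X) = -3 + (6 - 1*1) = -3 + (6 - 1) = -3 + 5 = 2)
24106/(-26726) - 6906/S(y(v)) = 24106/(-26726) - 6906/2 = 24106*(-1/26726) - 6906*½ = -12053/13363 - 3453 = -46154492/13363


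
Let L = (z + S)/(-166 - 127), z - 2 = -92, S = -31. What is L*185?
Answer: 22385/293 ≈ 76.399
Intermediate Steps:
z = -90 (z = 2 - 92 = -90)
L = 121/293 (L = (-90 - 31)/(-166 - 127) = -121/(-293) = -121*(-1/293) = 121/293 ≈ 0.41297)
L*185 = (121/293)*185 = 22385/293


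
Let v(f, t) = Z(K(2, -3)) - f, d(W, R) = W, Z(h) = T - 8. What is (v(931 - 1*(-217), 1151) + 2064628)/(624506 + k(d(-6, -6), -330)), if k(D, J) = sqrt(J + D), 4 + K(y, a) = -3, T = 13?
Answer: 644329381705/195003872186 - 2063485*I*sqrt(21)/97501936093 ≈ 3.3042 - 9.6984e-5*I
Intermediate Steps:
K(y, a) = -7 (K(y, a) = -4 - 3 = -7)
Z(h) = 5 (Z(h) = 13 - 8 = 5)
v(f, t) = 5 - f
k(D, J) = sqrt(D + J)
(v(931 - 1*(-217), 1151) + 2064628)/(624506 + k(d(-6, -6), -330)) = ((5 - (931 - 1*(-217))) + 2064628)/(624506 + sqrt(-6 - 330)) = ((5 - (931 + 217)) + 2064628)/(624506 + sqrt(-336)) = ((5 - 1*1148) + 2064628)/(624506 + 4*I*sqrt(21)) = ((5 - 1148) + 2064628)/(624506 + 4*I*sqrt(21)) = (-1143 + 2064628)/(624506 + 4*I*sqrt(21)) = 2063485/(624506 + 4*I*sqrt(21))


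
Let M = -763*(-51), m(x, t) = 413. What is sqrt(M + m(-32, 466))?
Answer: 53*sqrt(14) ≈ 198.31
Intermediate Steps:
M = 38913
sqrt(M + m(-32, 466)) = sqrt(38913 + 413) = sqrt(39326) = 53*sqrt(14)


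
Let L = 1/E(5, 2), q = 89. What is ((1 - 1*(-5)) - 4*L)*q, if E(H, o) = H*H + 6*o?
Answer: 19402/37 ≈ 524.38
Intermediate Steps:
E(H, o) = H² + 6*o
L = 1/37 (L = 1/(5² + 6*2) = 1/(25 + 12) = 1/37 ≈ 0.027027)
((1 - 1*(-5)) - 4*L)*q = ((1 - 1*(-5)) - 4*1/37)*89 = ((1 + 5) - 4/37)*89 = (6 - 4/37)*89 = (218/37)*89 = 19402/37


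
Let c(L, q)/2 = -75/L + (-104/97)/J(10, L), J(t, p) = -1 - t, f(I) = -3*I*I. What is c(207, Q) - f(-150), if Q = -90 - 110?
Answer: 4969513502/73623 ≈ 67500.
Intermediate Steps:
f(I) = -3*I**2
Q = -200
c(L, q) = 208/1067 - 150/L (c(L, q) = 2*(-75/L + (-104/97)/(-1 - 1*10)) = 2*(-75/L + (-104*1/97)/(-1 - 10)) = 2*(-75/L - 104/97/(-11)) = 2*(-75/L - 104/97*(-1/11)) = 2*(-75/L + 104/1067) = 2*(104/1067 - 75/L) = 208/1067 - 150/L)
c(207, Q) - f(-150) = (208/1067 - 150/207) - (-3)*(-150)**2 = (208/1067 - 150*1/207) - (-3)*22500 = (208/1067 - 50/69) - 1*(-67500) = -38998/73623 + 67500 = 4969513502/73623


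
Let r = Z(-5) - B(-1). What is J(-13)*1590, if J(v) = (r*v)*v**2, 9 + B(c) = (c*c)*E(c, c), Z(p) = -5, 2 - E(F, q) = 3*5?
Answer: -59384910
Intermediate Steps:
E(F, q) = -13 (E(F, q) = 2 - 3*5 = 2 - 1*15 = 2 - 15 = -13)
B(c) = -9 - 13*c**2 (B(c) = -9 + (c*c)*(-13) = -9 + c**2*(-13) = -9 - 13*c**2)
r = 17 (r = -5 - (-9 - 13*(-1)**2) = -5 - (-9 - 13*1) = -5 - (-9 - 13) = -5 - 1*(-22) = -5 + 22 = 17)
J(v) = 17*v**3 (J(v) = (17*v)*v**2 = 17*v**3)
J(-13)*1590 = (17*(-13)**3)*1590 = (17*(-2197))*1590 = -37349*1590 = -59384910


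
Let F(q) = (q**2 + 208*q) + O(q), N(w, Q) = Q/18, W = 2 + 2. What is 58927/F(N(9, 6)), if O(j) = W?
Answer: 530343/661 ≈ 802.33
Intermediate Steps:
W = 4
O(j) = 4
N(w, Q) = Q/18 (N(w, Q) = Q*(1/18) = Q/18)
F(q) = 4 + q**2 + 208*q (F(q) = (q**2 + 208*q) + 4 = 4 + q**2 + 208*q)
58927/F(N(9, 6)) = 58927/(4 + ((1/18)*6)**2 + 208*((1/18)*6)) = 58927/(4 + (1/3)**2 + 208*(1/3)) = 58927/(4 + 1/9 + 208/3) = 58927/(661/9) = 58927*(9/661) = 530343/661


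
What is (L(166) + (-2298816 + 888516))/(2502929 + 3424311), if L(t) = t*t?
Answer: -827/3545 ≈ -0.23329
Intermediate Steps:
L(t) = t²
(L(166) + (-2298816 + 888516))/(2502929 + 3424311) = (166² + (-2298816 + 888516))/(2502929 + 3424311) = (27556 - 1410300)/5927240 = -1382744*1/5927240 = -827/3545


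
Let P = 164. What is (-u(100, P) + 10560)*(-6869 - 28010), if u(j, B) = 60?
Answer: -366229500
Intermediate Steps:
(-u(100, P) + 10560)*(-6869 - 28010) = (-1*60 + 10560)*(-6869 - 28010) = (-60 + 10560)*(-34879) = 10500*(-34879) = -366229500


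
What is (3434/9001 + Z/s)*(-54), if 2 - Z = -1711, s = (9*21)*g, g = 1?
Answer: -32135478/63007 ≈ -510.03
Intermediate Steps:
s = 189 (s = (9*21)*1 = 189*1 = 189)
Z = 1713 (Z = 2 - 1*(-1711) = 2 + 1711 = 1713)
(3434/9001 + Z/s)*(-54) = (3434/9001 + 1713/189)*(-54) = (3434*(1/9001) + 1713*(1/189))*(-54) = (3434/9001 + 571/63)*(-54) = (5355913/567063)*(-54) = -32135478/63007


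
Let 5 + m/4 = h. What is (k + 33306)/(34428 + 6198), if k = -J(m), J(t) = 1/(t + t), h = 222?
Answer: 57819215/70526736 ≈ 0.81982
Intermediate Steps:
m = 868 (m = -20 + 4*222 = -20 + 888 = 868)
J(t) = 1/(2*t)
k = -1/1736 (k = -1/(2*868) = -1*1/1736 = -1/1736 ≈ -0.00057604)
(k + 33306)/(34428 + 6198) = (-1/1736 + 33306)/(34428 + 6198) = (57819215/1736)/40626 = (57819215/1736)*(1/40626) = 57819215/70526736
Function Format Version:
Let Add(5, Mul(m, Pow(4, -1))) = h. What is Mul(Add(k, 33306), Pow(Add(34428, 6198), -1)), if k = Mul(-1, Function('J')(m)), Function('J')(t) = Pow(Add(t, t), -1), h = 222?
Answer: Rational(57819215, 70526736) ≈ 0.81982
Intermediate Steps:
m = 868 (m = Add(-20, Mul(4, 222)) = Add(-20, 888) = 868)
Function('J')(t) = Mul(Rational(1, 2), Pow(t, -1)) (Function('J')(t) = Pow(Mul(2, t), -1) = Mul(Rational(1, 2), Pow(t, -1)))
k = Rational(-1, 1736) (k = Mul(-1, Mul(Rational(1, 2), Pow(868, -1))) = Mul(-1, Mul(Rational(1, 2), Rational(1, 868))) = Mul(-1, Rational(1, 1736)) = Rational(-1, 1736) ≈ -0.00057604)
Mul(Add(k, 33306), Pow(Add(34428, 6198), -1)) = Mul(Add(Rational(-1, 1736), 33306), Pow(Add(34428, 6198), -1)) = Mul(Rational(57819215, 1736), Pow(40626, -1)) = Mul(Rational(57819215, 1736), Rational(1, 40626)) = Rational(57819215, 70526736)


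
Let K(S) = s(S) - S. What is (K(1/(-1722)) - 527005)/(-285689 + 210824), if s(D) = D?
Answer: 105401/14973 ≈ 7.0394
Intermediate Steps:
K(S) = 0 (K(S) = S - S = 0)
(K(1/(-1722)) - 527005)/(-285689 + 210824) = (0 - 527005)/(-285689 + 210824) = -527005/(-74865) = -527005*(-1/74865) = 105401/14973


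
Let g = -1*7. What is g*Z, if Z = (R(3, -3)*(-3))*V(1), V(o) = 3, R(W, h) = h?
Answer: -189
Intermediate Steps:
g = -7
Z = 27 (Z = -3*(-3)*3 = 9*3 = 27)
g*Z = -7*27 = -189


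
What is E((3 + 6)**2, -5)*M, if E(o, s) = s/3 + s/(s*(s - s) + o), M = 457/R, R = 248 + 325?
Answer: -63980/46413 ≈ -1.3785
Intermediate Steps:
R = 573
M = 457/573 ≈ 0.79756
E(o, s) = s/3 + s/o (E(o, s) = s*(1/3) + s/(s*0 + o) = s/3 + s/(0 + o) = s/3 + s/o)
E((3 + 6)**2, -5)*M = ((1/3)*(-5) - 5/(3 + 6)**2)*(457/573) = (-5/3 - 5/(9**2))*(457/573) = (-5/3 - 5/81)*(457/573) = -140/81*457/573 = -63980/46413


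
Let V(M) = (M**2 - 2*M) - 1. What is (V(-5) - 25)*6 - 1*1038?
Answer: -984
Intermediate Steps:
V(M) = -1 + M**2 - 2*M
(V(-5) - 25)*6 - 1*1038 = ((-1 + (-5)**2 - 2*(-5)) - 25)*6 - 1*1038 = ((-1 + 25 + 10) - 25)*6 - 1038 = (34 - 25)*6 - 1038 = 9*6 - 1038 = 54 - 1038 = -984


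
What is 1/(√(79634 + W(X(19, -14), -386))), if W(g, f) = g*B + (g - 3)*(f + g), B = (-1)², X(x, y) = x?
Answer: √73781/73781 ≈ 0.0036815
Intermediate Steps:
B = 1
W(g, f) = g + (-3 + g)*(f + g) (W(g, f) = g*1 + (g - 3)*(f + g) = g + (-3 + g)*(f + g))
1/(√(79634 + W(X(19, -14), -386))) = 1/(√(79634 + (19² - 3*(-386) - 2*19 - 386*19))) = 1/(√(79634 + (361 + 1158 - 38 - 7334))) = 1/(√(79634 - 5853)) = 1/(√73781) = √73781/73781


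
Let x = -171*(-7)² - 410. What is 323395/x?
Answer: -323395/8789 ≈ -36.795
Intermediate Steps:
x = -8789 (x = -171*49 - 410 = -8379 - 410 = -8789)
323395/x = 323395/(-8789) = 323395*(-1/8789) = -323395/8789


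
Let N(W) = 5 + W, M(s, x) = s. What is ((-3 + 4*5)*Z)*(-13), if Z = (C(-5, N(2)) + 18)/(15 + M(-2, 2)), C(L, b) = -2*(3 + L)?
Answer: -374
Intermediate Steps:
C(L, b) = -6 - 2*L
Z = 22/13 (Z = ((-6 - 2*(-5)) + 18)/(15 - 2) = ((-6 + 10) + 18)/13 = (4 + 18)*(1/13) = 22*(1/13) = 22/13 ≈ 1.6923)
((-3 + 4*5)*Z)*(-13) = ((-3 + 4*5)*(22/13))*(-13) = ((-3 + 20)*(22/13))*(-13) = (17*(22/13))*(-13) = (374/13)*(-13) = -374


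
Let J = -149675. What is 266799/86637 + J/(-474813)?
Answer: 46549008854/13712124627 ≈ 3.3947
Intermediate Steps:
266799/86637 + J/(-474813) = 266799/86637 - 149675/(-474813) = 266799*(1/86637) - 149675*(-1/474813) = 88933/28879 + 149675/474813 = 46549008854/13712124627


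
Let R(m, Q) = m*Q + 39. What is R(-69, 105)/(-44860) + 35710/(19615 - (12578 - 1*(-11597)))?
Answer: -39227281/5114040 ≈ -7.6705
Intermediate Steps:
R(m, Q) = 39 + Q*m (R(m, Q) = Q*m + 39 = 39 + Q*m)
R(-69, 105)/(-44860) + 35710/(19615 - (12578 - 1*(-11597))) = (39 + 105*(-69))/(-44860) + 35710/(19615 - (12578 - 1*(-11597))) = (39 - 7245)*(-1/44860) + 35710/(19615 - (12578 + 11597)) = -7206*(-1/44860) + 35710/(19615 - 1*24175) = 3603/22430 + 35710/(19615 - 24175) = 3603/22430 + 35710/(-4560) = 3603/22430 + 35710*(-1/4560) = 3603/22430 - 3571/456 = -39227281/5114040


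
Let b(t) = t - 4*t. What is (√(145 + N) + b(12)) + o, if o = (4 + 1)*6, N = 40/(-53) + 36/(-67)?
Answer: -6 + √1812100157/3551 ≈ 5.9878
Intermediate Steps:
b(t) = -3*t
N = -4588/3551 (N = 40*(-1/53) + 36*(-1/67) = -40/53 - 36/67 = -4588/3551 ≈ -1.2920)
o = 30 (o = 5*6 = 30)
(√(145 + N) + b(12)) + o = (√(145 - 4588/3551) - 3*12) + 30 = (√(510307/3551) - 36) + 30 = (√1812100157/3551 - 36) + 30 = (-36 + √1812100157/3551) + 30 = -6 + √1812100157/3551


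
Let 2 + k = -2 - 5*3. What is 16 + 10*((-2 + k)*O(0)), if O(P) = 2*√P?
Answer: 16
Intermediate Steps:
k = -19 (k = -2 + (-2 - 5*3) = -2 + (-2 - 15) = -2 - 17 = -19)
16 + 10*((-2 + k)*O(0)) = 16 + 10*((-2 - 19)*(2*√0)) = 16 + 10*(-42*0) = 16 + 10*(-21*0) = 16 + 10*0 = 16 + 0 = 16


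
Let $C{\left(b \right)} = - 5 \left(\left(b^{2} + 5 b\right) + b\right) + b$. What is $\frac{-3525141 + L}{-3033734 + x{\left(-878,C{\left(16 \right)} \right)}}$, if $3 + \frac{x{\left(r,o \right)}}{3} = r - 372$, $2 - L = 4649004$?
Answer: $\frac{8174143}{3037493} \approx 2.6911$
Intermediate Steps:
$L = -4649002$ ($L = 2 - 4649004 = -4649002$)
$C{\left(b \right)} = - 29 b - 5 b^{2}$ ($C{\left(b \right)} = - 5 \left(b^{2} + 6 b\right) + b = \left(- 30 b - 5 b^{2}\right) + b = - 29 b - 5 b^{2}$)
$x{\left(r,o \right)} = -1125 + 3 r$ ($x{\left(r,o \right)} = -9 + 3 \left(r - 372\right) = -9 + 3 \left(-372 + r\right) = -9 + \left(-1116 + 3 r\right) = -1125 + 3 r$)
$\frac{-3525141 + L}{-3033734 + x{\left(-878,C{\left(16 \right)} \right)}} = \frac{-3525141 - 4649002}{-3033734 + \left(-1125 + 3 \left(-878\right)\right)} = - \frac{8174143}{-3033734 - 3759} = - \frac{8174143}{-3037493} = \left(-8174143\right) \left(- \frac{1}{3037493}\right) = \frac{8174143}{3037493}$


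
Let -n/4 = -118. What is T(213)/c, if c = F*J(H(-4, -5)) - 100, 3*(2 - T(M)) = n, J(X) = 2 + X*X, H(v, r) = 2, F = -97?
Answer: 233/1023 ≈ 0.22776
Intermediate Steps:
n = 472 (n = -4*(-118) = 472)
J(X) = 2 + X²
T(M) = -466/3 (T(M) = 2 - ⅓*472 = 2 - 472/3 = -466/3)
c = -682 (c = -97*(2 + 2²) - 100 = -97*(2 + 4) - 100 = -97*6 - 100 = -582 - 100 = -682)
T(213)/c = -466/3/(-682) = -466/3*(-1/682) = 233/1023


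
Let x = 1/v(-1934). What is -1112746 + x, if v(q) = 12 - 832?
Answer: -912451721/820 ≈ -1.1127e+6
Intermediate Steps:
v(q) = -820
x = -1/820 (x = 1/(-820) = -1/820 ≈ -0.0012195)
-1112746 + x = -1112746 - 1/820 = -912451721/820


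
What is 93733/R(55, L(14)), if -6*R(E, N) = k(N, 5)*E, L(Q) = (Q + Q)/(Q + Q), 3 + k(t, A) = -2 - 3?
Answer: 281199/220 ≈ 1278.2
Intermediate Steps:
k(t, A) = -8 (k(t, A) = -3 + (-2 - 3) = -3 - 5 = -8)
L(Q) = 1 (L(Q) = (2*Q)/((2*Q)) = (2*Q)*(1/(2*Q)) = 1)
R(E, N) = 4*E/3 (R(E, N) = -(-4)*E/3 = 4*E/3)
93733/R(55, L(14)) = 93733/(((4/3)*55)) = 93733/(220/3) = 93733*(3/220) = 281199/220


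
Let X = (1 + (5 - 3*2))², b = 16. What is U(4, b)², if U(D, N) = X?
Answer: 0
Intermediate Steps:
X = 0 (X = (1 + (5 - 6))² = (1 - 1)² = 0² = 0)
U(D, N) = 0
U(4, b)² = 0² = 0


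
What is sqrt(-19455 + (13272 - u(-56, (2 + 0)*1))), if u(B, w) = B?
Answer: I*sqrt(6127) ≈ 78.275*I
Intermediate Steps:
sqrt(-19455 + (13272 - u(-56, (2 + 0)*1))) = sqrt(-19455 + (13272 - 1*(-56))) = sqrt(-19455 + (13272 + 56)) = sqrt(-19455 + 13328) = sqrt(-6127) = I*sqrt(6127)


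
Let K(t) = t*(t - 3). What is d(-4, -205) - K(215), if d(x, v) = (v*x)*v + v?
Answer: -213885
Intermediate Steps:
d(x, v) = v + x*v² (d(x, v) = x*v² + v = v + x*v²)
K(t) = t*(-3 + t)
d(-4, -205) - K(215) = -205*(1 - 205*(-4)) - 215*(-3 + 215) = -205*(1 + 820) - 215*212 = -205*821 - 1*45580 = -168305 - 45580 = -213885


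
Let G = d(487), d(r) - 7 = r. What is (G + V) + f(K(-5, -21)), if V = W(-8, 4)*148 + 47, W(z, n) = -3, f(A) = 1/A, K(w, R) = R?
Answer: 2036/21 ≈ 96.952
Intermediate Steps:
d(r) = 7 + r
G = 494 (G = 7 + 487 = 494)
V = -397 (V = -3*148 + 47 = -444 + 47 = -397)
(G + V) + f(K(-5, -21)) = (494 - 397) + 1/(-21) = 97 - 1/21 = 2036/21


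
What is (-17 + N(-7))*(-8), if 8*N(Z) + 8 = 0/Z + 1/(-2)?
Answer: 289/2 ≈ 144.50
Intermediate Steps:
N(Z) = -17/16 (N(Z) = -1 + (0/Z + 1/(-2))/8 = -1 + (0 + 1*(-½))/8 = -1 + (0 - ½)/8 = -1 + (⅛)*(-½) = -1 - 1/16 = -17/16)
(-17 + N(-7))*(-8) = (-17 - 17/16)*(-8) = -289/16*(-8) = 289/2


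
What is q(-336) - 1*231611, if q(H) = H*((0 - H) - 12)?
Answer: -340475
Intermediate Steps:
q(H) = H*(-12 - H) (q(H) = H*(-H - 12) = H*(-12 - H))
q(-336) - 1*231611 = -1*(-336)*(12 - 336) - 1*231611 = -1*(-336)*(-324) - 231611 = -108864 - 231611 = -340475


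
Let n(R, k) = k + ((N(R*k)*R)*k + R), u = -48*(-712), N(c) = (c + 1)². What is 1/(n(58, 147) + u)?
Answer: 1/619923183835 ≈ 1.6131e-12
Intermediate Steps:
N(c) = (1 + c)²
u = 34176
n(R, k) = R + k + R*k*(1 + R*k)² (n(R, k) = k + (((1 + R*k)²*R)*k + R) = k + ((R*(1 + R*k)²)*k + R) = k + (R*k*(1 + R*k)² + R) = k + (R + R*k*(1 + R*k)²) = R + k + R*k*(1 + R*k)²)
1/(n(58, 147) + u) = 1/((58 + 147 + 58*147*(1 + 58*147)²) + 34176) = 1/((58 + 147 + 58*147*(1 + 8526)²) + 34176) = 1/((58 + 147 + 58*147*8527²) + 34176) = 1/((58 + 147 + 58*147*72709729) + 34176) = 1/((58 + 147 + 619923149454) + 34176) = 1/(619923149659 + 34176) = 1/619923183835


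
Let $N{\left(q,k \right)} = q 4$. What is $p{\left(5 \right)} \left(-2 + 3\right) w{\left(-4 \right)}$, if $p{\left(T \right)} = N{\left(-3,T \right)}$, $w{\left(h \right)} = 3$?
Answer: $-36$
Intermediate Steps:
$N{\left(q,k \right)} = 4 q$
$p{\left(T \right)} = -12$ ($p{\left(T \right)} = 4 \left(-3\right) = -12$)
$p{\left(5 \right)} \left(-2 + 3\right) w{\left(-4 \right)} = - 12 \left(-2 + 3\right) 3 = - 12 \cdot 1 \cdot 3 = \left(-12\right) 3 = -36$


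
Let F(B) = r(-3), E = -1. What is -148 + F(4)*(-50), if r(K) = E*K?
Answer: -298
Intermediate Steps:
r(K) = -K
F(B) = 3 (F(B) = -1*(-3) = 3)
-148 + F(4)*(-50) = -148 + 3*(-50) = -148 - 150 = -298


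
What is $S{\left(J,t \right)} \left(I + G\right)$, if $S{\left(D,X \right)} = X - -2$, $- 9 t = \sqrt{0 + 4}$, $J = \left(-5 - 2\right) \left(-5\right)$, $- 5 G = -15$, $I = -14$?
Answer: $- \frac{176}{9} \approx -19.556$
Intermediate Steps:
$G = 3$ ($G = \left(- \frac{1}{5}\right) \left(-15\right) = 3$)
$J = 35$ ($J = \left(-7\right) \left(-5\right) = 35$)
$t = - \frac{2}{9}$ ($t = - \frac{\sqrt{0 + 4}}{9} = - \frac{\sqrt{4}}{9} = \left(- \frac{1}{9}\right) 2 = - \frac{2}{9} \approx -0.22222$)
$S{\left(D,X \right)} = 2 + X$ ($S{\left(D,X \right)} = X + 2 = 2 + X$)
$S{\left(J,t \right)} \left(I + G\right) = \left(2 - \frac{2}{9}\right) \left(-14 + 3\right) = \frac{16}{9} \left(-11\right) = - \frac{176}{9}$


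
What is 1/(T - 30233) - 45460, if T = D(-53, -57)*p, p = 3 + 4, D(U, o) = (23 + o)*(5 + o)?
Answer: -811779221/17857 ≈ -45460.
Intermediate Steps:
D(U, o) = (5 + o)*(23 + o)
p = 7
T = 12376 (T = (115 + (-57)**2 + 28*(-57))*7 = (115 + 3249 - 1596)*7 = 1768*7 = 12376)
1/(T - 30233) - 45460 = 1/(12376 - 30233) - 45460 = 1/(-17857) - 45460 = -1/17857 - 45460 = -811779221/17857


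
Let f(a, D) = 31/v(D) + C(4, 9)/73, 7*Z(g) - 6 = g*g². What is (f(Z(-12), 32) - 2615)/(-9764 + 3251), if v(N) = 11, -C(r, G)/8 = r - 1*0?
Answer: 2097934/5229939 ≈ 0.40114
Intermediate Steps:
C(r, G) = -8*r (C(r, G) = -8*(r - 1*0) = -8*(r + 0) = -8*r)
Z(g) = 6/7 + g³/7 (Z(g) = 6/7 + (g*g²)/7 = 6/7 + g³/7)
f(a, D) = 1911/803 (f(a, D) = 31/11 - 8*4/73 = 31*(1/11) - 32*1/73 = 31/11 - 32/73 = 1911/803)
(f(Z(-12), 32) - 2615)/(-9764 + 3251) = (1911/803 - 2615)/(-9764 + 3251) = -2097934/803/(-6513) = -2097934/803*(-1/6513) = 2097934/5229939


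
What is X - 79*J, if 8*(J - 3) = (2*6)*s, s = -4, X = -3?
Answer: 234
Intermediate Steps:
J = -3 (J = 3 + ((2*6)*(-4))/8 = 3 + (12*(-4))/8 = 3 + (⅛)*(-48) = 3 - 6 = -3)
X - 79*J = -3 - 79*(-3) = -3 + 237 = 234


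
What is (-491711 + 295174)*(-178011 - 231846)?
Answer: 80552065209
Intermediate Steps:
(-491711 + 295174)*(-178011 - 231846) = -196537*(-409857) = 80552065209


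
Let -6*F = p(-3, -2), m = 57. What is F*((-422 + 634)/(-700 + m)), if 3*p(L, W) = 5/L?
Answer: -530/17361 ≈ -0.030528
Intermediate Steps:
p(L, W) = 5/(3*L) (p(L, W) = (5/L)/3 = 5/(3*L))
F = 5/54 (F = -5/(18*(-3)) = -5*(-1)/(18*3) = -1/6*(-5/9) = 5/54 ≈ 0.092593)
F*((-422 + 634)/(-700 + m)) = 5*((-422 + 634)/(-700 + 57))/54 = 5*(212/(-643))/54 = 5*(212*(-1/643))/54 = (5/54)*(-212/643) = -530/17361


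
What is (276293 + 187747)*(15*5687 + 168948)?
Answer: 117983562120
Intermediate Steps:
(276293 + 187747)*(15*5687 + 168948) = 464040*(85305 + 168948) = 464040*254253 = 117983562120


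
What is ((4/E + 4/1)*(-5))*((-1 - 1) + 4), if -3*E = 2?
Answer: 20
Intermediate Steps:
E = -⅔ (E = -⅓*2 = -⅔ ≈ -0.66667)
((4/E + 4/1)*(-5))*((-1 - 1) + 4) = ((4/(-⅔) + 4/1)*(-5))*((-1 - 1) + 4) = ((4*(-3/2) + 4*1)*(-5))*(-2 + 4) = ((-6 + 4)*(-5))*2 = -2*(-5)*2 = 10*2 = 20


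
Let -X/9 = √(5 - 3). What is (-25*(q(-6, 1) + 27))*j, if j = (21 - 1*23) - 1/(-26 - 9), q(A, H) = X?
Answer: 9315/7 - 3105*√2/7 ≈ 703.41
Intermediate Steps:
X = -9*√2 (X = -9*√(5 - 3) = -9*√2 ≈ -12.728)
q(A, H) = -9*√2
j = -69/35 (j = (21 - 23) - 1/(-35) = -2 - 1*(-1/35) = -2 + 1/35 = -69/35 ≈ -1.9714)
(-25*(q(-6, 1) + 27))*j = -25*(-9*√2 + 27)*(-69/35) = -25*(27 - 9*√2)*(-69/35) = (-675 + 225*√2)*(-69/35) = 9315/7 - 3105*√2/7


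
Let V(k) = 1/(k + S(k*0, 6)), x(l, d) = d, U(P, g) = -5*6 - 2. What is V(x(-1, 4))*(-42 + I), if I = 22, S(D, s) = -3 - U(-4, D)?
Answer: -20/33 ≈ -0.60606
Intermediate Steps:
U(P, g) = -32 (U(P, g) = -30 - 2 = -32)
S(D, s) = 29 (S(D, s) = -3 - 1*(-32) = -3 + 32 = 29)
V(k) = 1/(29 + k) (V(k) = 1/(k + 29) = 1/(29 + k))
V(x(-1, 4))*(-42 + I) = (-42 + 22)/(29 + 4) = -20/33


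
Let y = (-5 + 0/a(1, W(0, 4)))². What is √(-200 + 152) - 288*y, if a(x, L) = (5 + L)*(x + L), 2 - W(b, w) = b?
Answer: -7200 + 4*I*√3 ≈ -7200.0 + 6.9282*I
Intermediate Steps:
W(b, w) = 2 - b
a(x, L) = (5 + L)*(L + x)
y = 25 (y = (-5 + 0/((2 - 1*0)² + 5*(2 - 1*0) + 5*1 + (2 - 1*0)*1))² = (-5 + 0/((2 + 0)² + 5*(2 + 0) + 5 + (2 + 0)*1))² = (-5 + 0/(2² + 5*2 + 5 + 2*1))² = (-5 + 0/(4 + 10 + 5 + 2))² = (-5 + 0/21)² = (-5 + 0*(1/21))² = (-5 + 0)² = (-5)² = 25)
√(-200 + 152) - 288*y = √(-200 + 152) - 288*25 = √(-48) - 7200 = 4*I*√3 - 7200 = -7200 + 4*I*√3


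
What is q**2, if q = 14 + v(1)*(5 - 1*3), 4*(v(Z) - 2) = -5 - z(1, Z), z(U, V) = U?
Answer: 225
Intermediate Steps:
v(Z) = 1/2 (v(Z) = 2 + (-5 - 1*1)/4 = 2 + (-5 - 1)/4 = 2 + (1/4)*(-6) = 2 - 3/2 = 1/2)
q = 15 (q = 14 + (5 - 1*3)/2 = 14 + (5 - 3)/2 = 14 + (1/2)*2 = 14 + 1 = 15)
q**2 = 15**2 = 225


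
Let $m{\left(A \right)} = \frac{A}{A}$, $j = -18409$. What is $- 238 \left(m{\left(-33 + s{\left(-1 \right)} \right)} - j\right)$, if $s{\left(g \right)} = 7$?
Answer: $-4381580$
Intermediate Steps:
$m{\left(A \right)} = 1$
$- 238 \left(m{\left(-33 + s{\left(-1 \right)} \right)} - j\right) = - 238 \left(1 - -18409\right) = - 238 \left(1 + 18409\right) = \left(-238\right) 18410 = -4381580$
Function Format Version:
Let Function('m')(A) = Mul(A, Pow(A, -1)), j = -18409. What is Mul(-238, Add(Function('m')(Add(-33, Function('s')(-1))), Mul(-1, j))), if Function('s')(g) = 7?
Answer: -4381580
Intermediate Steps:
Function('m')(A) = 1
Mul(-238, Add(Function('m')(Add(-33, Function('s')(-1))), Mul(-1, j))) = Mul(-238, Add(1, Mul(-1, -18409))) = Mul(-238, Add(1, 18409)) = Mul(-238, 18410) = -4381580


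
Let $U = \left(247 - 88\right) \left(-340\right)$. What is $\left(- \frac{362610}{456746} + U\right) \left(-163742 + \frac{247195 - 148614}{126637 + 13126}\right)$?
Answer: $\frac{282538483780061702025}{31918095599} \approx 8.852 \cdot 10^{9}$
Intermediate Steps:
$U = -54060$ ($U = 159 \left(-340\right) = -54060$)
$\left(- \frac{362610}{456746} + U\right) \left(-163742 + \frac{247195 - 148614}{126637 + 13126}\right) = \left(- \frac{362610}{456746} - 54060\right) \left(-163742 + \frac{247195 - 148614}{126637 + 13126}\right) = \left(\left(-362610\right) \frac{1}{456746} - 54060\right) \left(-163742 + \frac{98581}{139763}\right) = \left(- \frac{181305}{228373} - 54060\right) \left(-163742 + 98581 \cdot \frac{1}{139763}\right) = - \frac{12346025685 \left(-163742 + \frac{98581}{139763}\right)}{228373} = \left(- \frac{12346025685}{228373}\right) \left(- \frac{22884974565}{139763}\right) = \frac{282538483780061702025}{31918095599}$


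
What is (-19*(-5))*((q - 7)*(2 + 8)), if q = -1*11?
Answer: -17100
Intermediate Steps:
q = -11
(-19*(-5))*((q - 7)*(2 + 8)) = (-19*(-5))*((-11 - 7)*(2 + 8)) = 95*(-18*10) = 95*(-180) = -17100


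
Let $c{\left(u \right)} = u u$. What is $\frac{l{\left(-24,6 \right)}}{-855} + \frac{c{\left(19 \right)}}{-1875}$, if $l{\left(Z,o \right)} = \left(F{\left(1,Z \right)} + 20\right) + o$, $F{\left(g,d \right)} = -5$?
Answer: $- \frac{2578}{11875} \approx -0.21709$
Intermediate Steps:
$l{\left(Z,o \right)} = 15 + o$ ($l{\left(Z,o \right)} = \left(-5 + 20\right) + o = 15 + o$)
$c{\left(u \right)} = u^{2}$
$\frac{l{\left(-24,6 \right)}}{-855} + \frac{c{\left(19 \right)}}{-1875} = \frac{15 + 6}{-855} + \frac{19^{2}}{-1875} = 21 \left(- \frac{1}{855}\right) + 361 \left(- \frac{1}{1875}\right) = - \frac{7}{285} - \frac{361}{1875} = - \frac{2578}{11875}$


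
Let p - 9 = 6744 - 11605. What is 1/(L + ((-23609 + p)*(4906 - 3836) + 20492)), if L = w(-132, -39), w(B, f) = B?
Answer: -1/30432910 ≈ -3.2859e-8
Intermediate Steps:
p = -4852 (p = 9 + (6744 - 11605) = 9 - 4861 = -4852)
L = -132
1/(L + ((-23609 + p)*(4906 - 3836) + 20492)) = 1/(-132 + ((-23609 - 4852)*(4906 - 3836) + 20492)) = 1/(-132 + (-28461*1070 + 20492)) = 1/(-132 + (-30453270 + 20492)) = 1/(-132 - 30432778) = 1/(-30432910) = -1/30432910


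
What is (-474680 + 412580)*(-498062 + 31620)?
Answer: 28966048200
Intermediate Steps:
(-474680 + 412580)*(-498062 + 31620) = -62100*(-466442) = 28966048200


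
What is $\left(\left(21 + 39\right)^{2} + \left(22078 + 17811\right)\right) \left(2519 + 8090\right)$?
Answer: $461374801$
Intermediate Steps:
$\left(\left(21 + 39\right)^{2} + \left(22078 + 17811\right)\right) \left(2519 + 8090\right) = \left(60^{2} + 39889\right) 10609 = \left(3600 + 39889\right) 10609 = 43489 \cdot 10609 = 461374801$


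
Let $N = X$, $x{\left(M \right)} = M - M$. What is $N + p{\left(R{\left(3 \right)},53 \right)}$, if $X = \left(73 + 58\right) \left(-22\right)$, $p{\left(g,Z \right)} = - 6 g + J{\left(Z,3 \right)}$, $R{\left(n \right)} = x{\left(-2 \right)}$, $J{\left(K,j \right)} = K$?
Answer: $-2829$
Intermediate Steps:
$x{\left(M \right)} = 0$
$R{\left(n \right)} = 0$
$p{\left(g,Z \right)} = Z - 6 g$ ($p{\left(g,Z \right)} = - 6 g + Z = Z - 6 g$)
$X = -2882$ ($X = 131 \left(-22\right) = -2882$)
$N = -2882$
$N + p{\left(R{\left(3 \right)},53 \right)} = -2882 + \left(53 - 0\right) = -2882 + \left(53 + 0\right) = -2882 + 53 = -2829$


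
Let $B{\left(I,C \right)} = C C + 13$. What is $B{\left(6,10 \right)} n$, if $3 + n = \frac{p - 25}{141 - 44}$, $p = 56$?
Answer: $- \frac{29380}{97} \approx -302.89$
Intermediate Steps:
$n = - \frac{260}{97}$ ($n = -3 + \frac{56 - 25}{141 - 44} = -3 + \frac{31}{97} = - \frac{260}{97} \approx -2.6804$)
$B{\left(I,C \right)} = 13 + C^{2}$ ($B{\left(I,C \right)} = C^{2} + 13 = 13 + C^{2}$)
$B{\left(6,10 \right)} n = \left(13 + 10^{2}\right) \left(- \frac{260}{97}\right) = \left(13 + 100\right) \left(- \frac{260}{97}\right) = 113 \left(- \frac{260}{97}\right) = - \frac{29380}{97}$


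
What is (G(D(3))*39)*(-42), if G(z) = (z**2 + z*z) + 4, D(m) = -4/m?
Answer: -12376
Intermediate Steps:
G(z) = 4 + 2*z**2 (G(z) = (z**2 + z**2) + 4 = 2*z**2 + 4 = 4 + 2*z**2)
(G(D(3))*39)*(-42) = ((4 + 2*(-4/3)**2)*39)*(-42) = ((4 + 2*(16/9))*39)*(-42) = ((4 + 32/9)*39)*(-42) = ((68/9)*39)*(-42) = (884/3)*(-42) = -12376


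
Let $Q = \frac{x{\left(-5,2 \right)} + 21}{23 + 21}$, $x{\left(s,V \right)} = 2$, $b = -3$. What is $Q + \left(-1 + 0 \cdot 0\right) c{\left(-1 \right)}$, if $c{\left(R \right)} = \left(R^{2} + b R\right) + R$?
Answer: $- \frac{109}{44} \approx -2.4773$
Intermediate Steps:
$c{\left(R \right)} = R^{2} - 2 R$ ($c{\left(R \right)} = \left(R^{2} - 3 R\right) + R = R^{2} - 2 R$)
$Q = \frac{23}{44}$ ($Q = \frac{2 + 21}{23 + 21} = \frac{23}{44} \approx 0.52273$)
$Q + \left(-1 + 0 \cdot 0\right) c{\left(-1 \right)} = \frac{23}{44} + \left(-1 + 0 \cdot 0\right) \left(- (-2 - 1)\right) = \frac{23}{44} + \left(-1 + 0\right) \left(\left(-1\right) \left(-3\right)\right) = \frac{23}{44} - 3 = - \frac{109}{44}$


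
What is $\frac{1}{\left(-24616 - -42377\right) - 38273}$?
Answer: $- \frac{1}{20512} \approx -4.8752 \cdot 10^{-5}$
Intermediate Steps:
$\frac{1}{\left(-24616 - -42377\right) - 38273} = \frac{1}{\left(-24616 + 42377\right) - 38273} = \frac{1}{17761 - 38273} = \frac{1}{-20512} = - \frac{1}{20512}$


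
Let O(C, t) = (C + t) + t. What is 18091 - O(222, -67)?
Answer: 18003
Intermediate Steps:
O(C, t) = C + 2*t
18091 - O(222, -67) = 18091 - (222 + 2*(-67)) = 18091 - (222 - 134) = 18091 - 1*88 = 18091 - 88 = 18003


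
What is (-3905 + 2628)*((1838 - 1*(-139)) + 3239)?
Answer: -6660832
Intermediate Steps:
(-3905 + 2628)*((1838 - 1*(-139)) + 3239) = -1277*((1838 + 139) + 3239) = -1277*(1977 + 3239) = -1277*5216 = -6660832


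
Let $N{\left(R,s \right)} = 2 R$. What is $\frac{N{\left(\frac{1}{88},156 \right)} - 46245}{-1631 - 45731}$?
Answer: $\frac{2034779}{2083928} \approx 0.97642$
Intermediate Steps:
$\frac{N{\left(\frac{1}{88},156 \right)} - 46245}{-1631 - 45731} = \frac{\frac{2}{88} - 46245}{-1631 - 45731} = \frac{2 \cdot \frac{1}{88} - 46245}{-47362} = \left(\frac{1}{44} - 46245\right) \left(- \frac{1}{47362}\right) = \left(- \frac{2034779}{44}\right) \left(- \frac{1}{47362}\right) = \frac{2034779}{2083928}$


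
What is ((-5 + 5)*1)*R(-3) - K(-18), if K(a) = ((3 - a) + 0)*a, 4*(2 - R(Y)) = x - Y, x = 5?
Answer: 378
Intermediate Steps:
R(Y) = ¾ + Y/4 (R(Y) = 2 - (5 - Y)/4 = 2 + (-5/4 + Y/4) = ¾ + Y/4)
K(a) = a*(3 - a) (K(a) = (3 - a)*a = a*(3 - a))
((-5 + 5)*1)*R(-3) - K(-18) = ((-5 + 5)*1)*(¾ + (¼)*(-3)) - (-18)*(3 - 1*(-18)) = (0*1)*(¾ - ¾) - (-18)*(3 + 18) = 0*0 - (-18)*21 = 0 - 1*(-378) = 0 + 378 = 378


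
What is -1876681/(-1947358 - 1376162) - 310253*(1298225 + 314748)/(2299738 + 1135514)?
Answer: -138598475842979689/951427393920 ≈ -1.4567e+5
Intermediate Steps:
-1876681/(-1947358 - 1376162) - 310253*(1298225 + 314748)/(2299738 + 1135514) = -1876681/(-3323520) - 310253/(3435252/1612973) = -1876681*(-1/3323520) - 310253/(3435252*(1/1612973)) = 1876681/3323520 - 310253/3435252/1612973 = 1876681/3323520 - 310253*1612973/3435252 = 1876681/3323520 - 500429712169/3435252 = -138598475842979689/951427393920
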